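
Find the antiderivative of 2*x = x^2 + C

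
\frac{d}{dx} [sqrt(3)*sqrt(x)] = sqrt(3)/(2*sqrt(x))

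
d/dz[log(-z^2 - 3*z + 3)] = (2*z + 3)/(z^2 + 3*z - 3)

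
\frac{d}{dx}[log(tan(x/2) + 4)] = 1/(sin(x) + 4*cos(x) + 4)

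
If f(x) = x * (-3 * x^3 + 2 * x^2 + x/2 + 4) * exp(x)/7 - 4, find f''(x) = -3*x^4*exp(x)/7 - 22*x^3*exp(x)/7 - 47*x^2*exp(x)/14 + 18*x*exp(x)/7 + 9*exp(x)/7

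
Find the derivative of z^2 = 2*z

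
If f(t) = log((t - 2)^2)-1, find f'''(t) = 4/(t^3 - 6*t^2 + 12*t - 8)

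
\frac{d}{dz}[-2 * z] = -2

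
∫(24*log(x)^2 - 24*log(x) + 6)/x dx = (2*log(x) - 1)^3 + C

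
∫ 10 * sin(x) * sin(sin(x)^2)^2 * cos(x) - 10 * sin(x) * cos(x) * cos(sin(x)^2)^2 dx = 5*sin(cos(2*x) - 1)/2 + C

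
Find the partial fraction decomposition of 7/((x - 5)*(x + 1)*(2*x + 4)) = 1/(2*(x + 2)) - 7/(12*(x + 1)) + 1/(12*(x - 5))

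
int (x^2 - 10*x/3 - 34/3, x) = x^3/3 - 5*x^2/3 - 34*x/3 + C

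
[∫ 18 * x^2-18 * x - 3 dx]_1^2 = 12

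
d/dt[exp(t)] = exp(t)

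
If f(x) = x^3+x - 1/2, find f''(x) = 6*x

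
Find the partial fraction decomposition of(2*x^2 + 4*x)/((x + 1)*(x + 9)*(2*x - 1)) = 10/(57*(2*x - 1)) + 63/(76*(x + 9)) + 1/(12*(x + 1))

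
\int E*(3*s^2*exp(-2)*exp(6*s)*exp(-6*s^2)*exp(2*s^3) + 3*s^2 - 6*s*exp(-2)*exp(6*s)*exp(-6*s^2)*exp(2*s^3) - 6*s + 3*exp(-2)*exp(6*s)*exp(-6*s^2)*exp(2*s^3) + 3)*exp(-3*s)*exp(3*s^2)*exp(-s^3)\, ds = 2*sinh((s - 1)^3) + C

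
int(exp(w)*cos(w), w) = sqrt(2)*exp(w)*sin(w + pi/4)/2 + C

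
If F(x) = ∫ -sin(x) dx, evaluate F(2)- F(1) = -cos(1) + cos(2)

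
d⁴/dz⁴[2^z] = 2^z*log(2)^4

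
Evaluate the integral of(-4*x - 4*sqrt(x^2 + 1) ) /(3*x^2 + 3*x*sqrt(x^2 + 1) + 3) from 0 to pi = -4*log(pi + sqrt(1 + pi^2))/3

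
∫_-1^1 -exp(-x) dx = -E + exp(-1)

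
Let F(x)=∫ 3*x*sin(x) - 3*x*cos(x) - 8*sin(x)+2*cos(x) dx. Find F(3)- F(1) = -2*sin(1) - 2*cos(1) - 4*sin(3) - 4*cos(3)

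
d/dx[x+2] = 1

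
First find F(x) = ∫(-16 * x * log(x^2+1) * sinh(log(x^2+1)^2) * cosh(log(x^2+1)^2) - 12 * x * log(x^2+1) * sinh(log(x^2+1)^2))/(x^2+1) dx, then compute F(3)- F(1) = -cosh(2*log(10)^2) - 3*cosh(log(10)^2) + cosh(2*log(2)^2) + 3*cosh(log(2)^2)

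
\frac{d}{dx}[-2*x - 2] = -2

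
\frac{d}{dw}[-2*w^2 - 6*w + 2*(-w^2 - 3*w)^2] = 8*w^3 + 36*w^2 + 32*w - 6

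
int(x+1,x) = x^2/2 + x + C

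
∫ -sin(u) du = cos(u) + C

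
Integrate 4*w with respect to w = 2*w^2 + C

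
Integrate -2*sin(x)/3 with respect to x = 2*cos(x)/3 + C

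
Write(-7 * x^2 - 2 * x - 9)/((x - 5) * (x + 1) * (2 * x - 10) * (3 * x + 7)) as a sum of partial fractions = 573/(1936*(3*x + 7)) - 7/(144*(x + 1)) - 109/(2178*(x - 5)) - 97/(132*(x - 5)^2)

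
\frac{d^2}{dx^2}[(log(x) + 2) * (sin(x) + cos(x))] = sqrt(2)*(-x^2*log(x)*sin(x + pi/4) - 2*x^2*sin(x + pi/4) + 2*x*cos(x + pi/4) - sin(x + pi/4))/x^2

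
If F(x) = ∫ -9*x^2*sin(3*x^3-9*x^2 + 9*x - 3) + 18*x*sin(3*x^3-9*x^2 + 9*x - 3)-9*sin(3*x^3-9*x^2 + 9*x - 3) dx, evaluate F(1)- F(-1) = 1 - cos(24)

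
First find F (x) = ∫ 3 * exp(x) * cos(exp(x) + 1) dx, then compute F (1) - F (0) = -3*sin(2) + 3*sin(1 + E)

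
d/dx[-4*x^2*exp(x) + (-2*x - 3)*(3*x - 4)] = -4*x^2*exp(x) - 8*x*exp(x) - 12*x - 1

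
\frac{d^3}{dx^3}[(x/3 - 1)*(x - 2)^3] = 8*x - 18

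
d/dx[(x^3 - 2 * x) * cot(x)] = -x^3/sin(x)^2 + 3*x^2/tan(x) + 2*x/sin(x)^2 - 2/tan(x)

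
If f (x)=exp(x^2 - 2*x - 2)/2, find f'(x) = (x - 1)*exp(x^2 - 2*x - 2)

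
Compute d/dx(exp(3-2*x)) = -2*exp(3 - 2*x)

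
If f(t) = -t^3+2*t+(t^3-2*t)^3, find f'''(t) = 504*t^6 - 1260*t^4 + 720*t^2 - 54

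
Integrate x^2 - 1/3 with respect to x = x^3/3 - x/3 + C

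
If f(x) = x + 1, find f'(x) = 1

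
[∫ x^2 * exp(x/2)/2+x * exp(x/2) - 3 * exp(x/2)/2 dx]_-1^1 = -4*exp(-1/2)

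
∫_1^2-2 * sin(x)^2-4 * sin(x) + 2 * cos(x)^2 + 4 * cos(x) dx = -(cos(1) + sin(1) + 2)^2 + (cos(2) + sin(2) + 2)^2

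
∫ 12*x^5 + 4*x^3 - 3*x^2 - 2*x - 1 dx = 2*x^6 + x^4 - x^3 - x^2 - x + C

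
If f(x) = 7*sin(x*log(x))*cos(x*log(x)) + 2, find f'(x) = 7*(log(x) + 1)*cos(2*x*log(x))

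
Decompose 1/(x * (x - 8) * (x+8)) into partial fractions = 1/(128*(x + 8)) + 1/(128*(x - 8)) - 1/(64*x)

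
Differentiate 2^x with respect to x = 2^x*log(2)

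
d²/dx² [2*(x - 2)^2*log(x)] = (4*x^2*log(x) + 6*x^2 - 8*x - 8)/x^2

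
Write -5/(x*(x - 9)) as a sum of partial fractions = -5/(9*(x - 9)) + 5/(9*x)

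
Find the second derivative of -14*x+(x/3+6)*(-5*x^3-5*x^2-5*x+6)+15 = -20*x^2 - 190*x - 190/3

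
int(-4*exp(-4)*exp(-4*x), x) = exp(-4*x - 4) + C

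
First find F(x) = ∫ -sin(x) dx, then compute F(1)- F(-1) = 0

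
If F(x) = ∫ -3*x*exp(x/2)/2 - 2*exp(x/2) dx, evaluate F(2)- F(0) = -4*E - 2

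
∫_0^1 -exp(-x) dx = -1 + exp(-1)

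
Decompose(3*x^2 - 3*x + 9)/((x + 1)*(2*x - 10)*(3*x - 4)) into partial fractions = -93/(154*(3*x - 4)) + 5/(28*(x + 1)) + 23/(44*(x - 5))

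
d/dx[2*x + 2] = 2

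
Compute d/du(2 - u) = -1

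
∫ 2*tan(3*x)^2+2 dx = 2*tan(3*x)/3 + C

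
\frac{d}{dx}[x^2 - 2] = 2*x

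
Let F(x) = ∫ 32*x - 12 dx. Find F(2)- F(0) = 40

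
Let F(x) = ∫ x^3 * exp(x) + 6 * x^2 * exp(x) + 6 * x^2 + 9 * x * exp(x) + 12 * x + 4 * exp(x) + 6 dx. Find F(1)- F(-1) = 16 + 8*E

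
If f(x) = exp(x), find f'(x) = exp(x)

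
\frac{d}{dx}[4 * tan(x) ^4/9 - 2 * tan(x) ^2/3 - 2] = 4*(4*tan(x)^4 + tan(x)^2 - 3)*tan(x)/9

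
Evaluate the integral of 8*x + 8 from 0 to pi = -4 + 4*(1 + pi)^2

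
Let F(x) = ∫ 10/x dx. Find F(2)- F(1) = 10*log(2)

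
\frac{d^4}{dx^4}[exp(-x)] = exp(-x)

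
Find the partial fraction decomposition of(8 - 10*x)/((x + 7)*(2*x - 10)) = -13/(4*(x + 7)) - 7/(4*(x - 5))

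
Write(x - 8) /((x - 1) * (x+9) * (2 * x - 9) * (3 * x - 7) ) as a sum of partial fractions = 9/(104*(3*x - 7)) - 4/(351*(2*x - 9)) + 1/(540*(x + 9)) - 1/(40*(x - 1))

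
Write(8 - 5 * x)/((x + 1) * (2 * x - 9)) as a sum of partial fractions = -29/(11*(2*x - 9)) - 13/(11*(x + 1))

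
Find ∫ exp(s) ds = exp(s) + C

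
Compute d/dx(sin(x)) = cos(x)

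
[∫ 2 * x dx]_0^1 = 1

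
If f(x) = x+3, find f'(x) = 1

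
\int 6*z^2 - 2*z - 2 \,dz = 2*z^3 - z^2 - 2*z + C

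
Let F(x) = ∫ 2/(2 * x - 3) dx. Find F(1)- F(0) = -log(6) + log(2)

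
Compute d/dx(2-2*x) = -2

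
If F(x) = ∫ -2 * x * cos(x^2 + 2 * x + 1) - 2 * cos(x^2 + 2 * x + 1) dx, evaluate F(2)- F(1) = sin(4) - sin(9)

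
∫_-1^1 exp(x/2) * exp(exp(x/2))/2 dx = -exp(exp(-1/2)) + exp(exp(1/2))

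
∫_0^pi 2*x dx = pi^2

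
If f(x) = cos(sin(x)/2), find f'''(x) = (6*sin(x)*cos(sin(x)/2) + sin(sin(x)/2)*cos(x)^2 + 4*sin(sin(x)/2))*cos(x)/8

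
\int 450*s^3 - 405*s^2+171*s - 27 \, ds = 225*s^4/2 - 135*s^3 + 171*s^2/2 - 27*s + C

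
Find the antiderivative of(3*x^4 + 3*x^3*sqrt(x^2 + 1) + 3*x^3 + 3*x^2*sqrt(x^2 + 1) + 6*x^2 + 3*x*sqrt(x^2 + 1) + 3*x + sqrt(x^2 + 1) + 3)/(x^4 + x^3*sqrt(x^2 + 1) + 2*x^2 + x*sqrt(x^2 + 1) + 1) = 3*x + log(x + sqrt(x^2 + 1)) + log(x^2 + 1) + C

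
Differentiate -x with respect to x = -1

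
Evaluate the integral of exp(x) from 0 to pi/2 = -1 + exp(pi/2)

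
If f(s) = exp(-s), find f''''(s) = exp(-s)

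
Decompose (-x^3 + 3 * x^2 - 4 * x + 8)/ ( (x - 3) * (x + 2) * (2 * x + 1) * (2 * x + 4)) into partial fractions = -29/(42*(2*x + 1)) + 8/(75*(x + 2)) + 6/(5*(x + 2)^2) - 2/(175*(x - 3))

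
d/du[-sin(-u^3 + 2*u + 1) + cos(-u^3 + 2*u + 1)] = 3*u^2*sin(-u^3 + 2*u + 1) + 3*u^2*cos(-u^3 + 2*u + 1) - 2*sin(-u^3 + 2*u + 1) - 2*cos(-u^3 + 2*u + 1)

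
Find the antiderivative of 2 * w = w^2 + C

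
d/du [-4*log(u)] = -4/u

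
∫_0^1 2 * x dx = 1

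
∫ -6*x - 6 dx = -3*x^2 - 6*x + C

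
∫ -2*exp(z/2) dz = -4*exp(z/2) + C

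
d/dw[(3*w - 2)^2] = 18*w - 12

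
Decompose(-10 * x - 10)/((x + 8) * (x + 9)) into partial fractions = -80/(x + 9) + 70/(x + 8)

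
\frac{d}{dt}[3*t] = 3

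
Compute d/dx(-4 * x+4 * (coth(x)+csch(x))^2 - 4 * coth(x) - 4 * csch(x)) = -(8*sinh(x) - 4*cosh(x) + 2*cosh(2*x) - 6 + 16/tanh(x) + 16/sinh(x))/sinh(x)^2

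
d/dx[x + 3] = 1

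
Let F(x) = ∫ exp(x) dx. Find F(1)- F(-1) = E - exp(-1)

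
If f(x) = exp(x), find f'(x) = exp(x)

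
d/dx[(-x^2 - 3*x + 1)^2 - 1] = 4*x^3 + 18*x^2 + 14*x - 6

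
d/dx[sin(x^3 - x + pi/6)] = (3*x^2 - 1)*sin(-x^3 + x + pi/3)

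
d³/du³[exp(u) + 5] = exp(u)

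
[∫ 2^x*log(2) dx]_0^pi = -1 + 2^pi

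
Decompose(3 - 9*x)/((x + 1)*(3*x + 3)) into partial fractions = -3/(x + 1) + 4/(x + 1)^2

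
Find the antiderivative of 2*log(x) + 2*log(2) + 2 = 2*x*log(2*x) + C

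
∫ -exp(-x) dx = exp(-x) + C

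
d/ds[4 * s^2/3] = 8*s/3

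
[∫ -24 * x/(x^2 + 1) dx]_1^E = -12*log(1 + exp(2)) + 12*log(2)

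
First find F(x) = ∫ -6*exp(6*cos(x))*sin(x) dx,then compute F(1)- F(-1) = 0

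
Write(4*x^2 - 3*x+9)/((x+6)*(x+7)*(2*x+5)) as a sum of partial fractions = 166/(63*(2*x + 5)) + 226/(9*(x + 7)) - 171/(7*(x + 6))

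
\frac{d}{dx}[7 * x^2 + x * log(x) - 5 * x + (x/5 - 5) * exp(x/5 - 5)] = x*exp(x/5 - 5)/25 + 14*x - 4*exp(x/5 - 5)/5 + log(x) - 4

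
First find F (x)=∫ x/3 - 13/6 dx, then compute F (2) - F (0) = -11/3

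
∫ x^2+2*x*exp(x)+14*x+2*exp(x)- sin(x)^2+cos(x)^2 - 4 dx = x^3/3 + 7*x^2 + 2*x*exp(x) - 4*x + sin(2*x)/2 + C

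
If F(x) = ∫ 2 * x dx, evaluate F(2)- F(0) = 4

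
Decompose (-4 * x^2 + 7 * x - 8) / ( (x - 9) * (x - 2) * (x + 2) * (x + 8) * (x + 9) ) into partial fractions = -395/(1386*(x + 9)) + 16/(51*(x + 8)) - 19/(924*(x + 2)) + 1/(308*(x - 2)) - 269/(23562*(x - 9))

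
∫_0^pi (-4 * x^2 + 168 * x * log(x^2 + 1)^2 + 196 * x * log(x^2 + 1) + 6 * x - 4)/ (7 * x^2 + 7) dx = -4*pi/7 + 3*log(1 + pi^2)/7 + 7*log(1 + pi^2)^2 + 4*log(1 + pi^2)^3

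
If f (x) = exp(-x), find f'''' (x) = exp(-x)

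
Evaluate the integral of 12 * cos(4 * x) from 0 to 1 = 3*sin(4)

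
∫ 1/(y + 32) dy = log(y/4 + 8) + C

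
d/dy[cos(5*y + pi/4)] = -5*sin(5*y + pi/4)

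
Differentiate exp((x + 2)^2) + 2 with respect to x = 2*x*exp(x^2 + 4*x + 4) + 4*exp(x^2 + 4*x + 4)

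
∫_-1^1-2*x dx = 0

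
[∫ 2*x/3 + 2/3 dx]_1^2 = 5/3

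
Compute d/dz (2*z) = 2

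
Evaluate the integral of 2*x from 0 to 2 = 4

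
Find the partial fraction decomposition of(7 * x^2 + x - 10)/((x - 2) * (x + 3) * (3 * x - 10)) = 160/(19*(3*x - 10)) + 10/(19*(x + 3)) - 1/(x - 2)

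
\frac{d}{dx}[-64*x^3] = -192*x^2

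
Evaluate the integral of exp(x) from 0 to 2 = -1 + exp(2)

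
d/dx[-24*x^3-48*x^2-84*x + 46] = -72*x^2 - 96*x - 84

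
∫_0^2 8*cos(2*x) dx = 4*sin(4)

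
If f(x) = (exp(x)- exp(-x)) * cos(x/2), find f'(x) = (-exp(2*x)*sin(x/2) + 2*exp(2*x)*cos(x/2) + sin(x/2) + 2*cos(x/2))*exp(-x)/2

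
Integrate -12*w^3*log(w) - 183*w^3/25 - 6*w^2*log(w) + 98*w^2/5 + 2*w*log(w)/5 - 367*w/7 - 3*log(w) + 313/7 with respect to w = 3*w^2/35 - w*(15*w^3 + 10*w^2 - w + 15)*log(w)/5 - 2*w/7 - 3*(3*w^2 - 10*w + 20)^2/25 + C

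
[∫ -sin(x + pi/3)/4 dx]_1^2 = cos(pi/3 + 2)/4 - cos(1 + pi/3)/4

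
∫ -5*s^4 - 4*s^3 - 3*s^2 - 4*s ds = -s^5 - s^4 - s^3 - 2*s^2 + C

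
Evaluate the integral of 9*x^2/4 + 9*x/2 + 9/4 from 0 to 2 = 39/2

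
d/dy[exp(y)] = exp(y)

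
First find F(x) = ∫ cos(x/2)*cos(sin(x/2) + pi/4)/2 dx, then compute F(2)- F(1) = -sin(sin(1/2) + pi/4) + sin(pi/4 + sin(1))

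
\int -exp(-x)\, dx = exp(-x) + C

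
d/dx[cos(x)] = -sin(x)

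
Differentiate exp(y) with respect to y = exp(y)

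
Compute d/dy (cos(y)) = -sin(y)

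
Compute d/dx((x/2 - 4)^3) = 3*x^2/8 - 6*x + 24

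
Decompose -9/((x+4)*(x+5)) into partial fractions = 9/(x + 5) - 9/(x + 4)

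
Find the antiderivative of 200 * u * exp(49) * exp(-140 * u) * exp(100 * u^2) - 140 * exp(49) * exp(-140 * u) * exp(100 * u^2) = exp((10*u - 7)^2) + C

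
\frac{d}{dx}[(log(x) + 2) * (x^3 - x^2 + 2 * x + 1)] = (3*x^3*log(x) + 7*x^3 - 2*x^2*log(x) - 5*x^2 + 2*x*log(x) + 6*x + 1)/x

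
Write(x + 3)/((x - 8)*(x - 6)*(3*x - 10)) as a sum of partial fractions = 57/(112*(3*x - 10)) - 9/(16*(x - 6)) + 11/(28*(x - 8))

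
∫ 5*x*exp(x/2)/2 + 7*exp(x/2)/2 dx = (5*x - 3)*exp(x/2) + C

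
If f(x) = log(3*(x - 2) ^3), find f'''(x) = 6/(x^3 - 6*x^2 + 12*x - 8)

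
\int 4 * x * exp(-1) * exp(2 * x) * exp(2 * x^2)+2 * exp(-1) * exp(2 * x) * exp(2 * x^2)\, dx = exp(2*x^2 + 2*x - 1) + C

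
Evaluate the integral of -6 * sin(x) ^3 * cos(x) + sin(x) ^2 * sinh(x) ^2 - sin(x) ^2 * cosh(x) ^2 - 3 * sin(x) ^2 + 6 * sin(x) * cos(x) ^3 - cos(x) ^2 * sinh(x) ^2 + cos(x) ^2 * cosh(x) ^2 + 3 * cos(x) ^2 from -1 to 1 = 4*sin(2)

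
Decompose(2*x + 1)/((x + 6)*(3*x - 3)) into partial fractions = 11/(21*(x + 6)) + 1/(7*(x - 1))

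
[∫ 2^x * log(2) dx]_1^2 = 2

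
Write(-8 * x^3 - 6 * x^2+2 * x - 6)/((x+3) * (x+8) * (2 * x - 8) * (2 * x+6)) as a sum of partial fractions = -123/(40*(x + 8)) + 653/(490*(x + 3)) - 15/(14*(x + 3)^2) - 101/(392*(x - 4))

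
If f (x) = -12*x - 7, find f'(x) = -12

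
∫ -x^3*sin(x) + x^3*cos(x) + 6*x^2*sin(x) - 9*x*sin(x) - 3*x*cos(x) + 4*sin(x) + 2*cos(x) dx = sqrt(2)*(x - 1)^3*sin(x + pi/4) + C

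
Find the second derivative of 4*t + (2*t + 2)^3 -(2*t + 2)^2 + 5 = 48*t + 40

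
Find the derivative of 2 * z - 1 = 2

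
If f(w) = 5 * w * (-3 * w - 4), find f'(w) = -30*w - 20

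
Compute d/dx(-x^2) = -2*x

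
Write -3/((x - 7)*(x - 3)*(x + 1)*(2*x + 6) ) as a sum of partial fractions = 1/(80*(x + 3)) - 3/(128*(x + 1)) + 1/(64*(x - 3)) - 3/(640*(x - 7))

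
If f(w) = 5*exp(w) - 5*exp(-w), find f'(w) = (5*exp(2*w) + 5)*exp(-w)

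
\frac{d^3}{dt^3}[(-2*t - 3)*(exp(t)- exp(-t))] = (-2*t*exp(2*t) - 2*t - 9*exp(2*t) + 3)*exp(-t)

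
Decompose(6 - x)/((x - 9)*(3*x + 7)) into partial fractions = -25/(34*(3*x + 7)) - 3/(34*(x - 9))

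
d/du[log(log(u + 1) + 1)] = 1/(u*log(u + 1) + u + log(u + 1) + 1)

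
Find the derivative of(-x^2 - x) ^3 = -6*x^5 - 15*x^4 - 12*x^3 - 3*x^2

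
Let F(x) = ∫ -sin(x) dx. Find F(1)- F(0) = -1 + cos(1)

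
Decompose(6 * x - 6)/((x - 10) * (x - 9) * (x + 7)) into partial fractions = -3/(17*(x + 7)) - 3/(x - 9) + 54/(17*(x - 10))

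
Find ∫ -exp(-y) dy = exp(-y) + C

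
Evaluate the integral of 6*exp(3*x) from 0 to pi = -2 + 2*exp(3*pi)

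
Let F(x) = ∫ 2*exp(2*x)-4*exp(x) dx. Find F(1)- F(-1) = -(-2 + exp(-1))^2 + (-2 + E)^2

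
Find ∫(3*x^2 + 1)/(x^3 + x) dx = log(x^3 + x) + C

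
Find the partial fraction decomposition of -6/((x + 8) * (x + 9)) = 6/(x + 9) - 6/(x + 8)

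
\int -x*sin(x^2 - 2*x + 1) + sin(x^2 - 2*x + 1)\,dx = cos((x - 1)^2)/2 + C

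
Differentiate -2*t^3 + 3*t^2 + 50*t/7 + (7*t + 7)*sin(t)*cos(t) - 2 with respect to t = -6*t^2 + 7*t*cos(2*t) + 6*t + 7*sin(2*t)/2 + 7*cos(2*t) + 50/7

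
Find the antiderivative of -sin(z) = cos(z) + C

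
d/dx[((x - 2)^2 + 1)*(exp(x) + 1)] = x^2*exp(x) - 2*x*exp(x) + 2*x + exp(x) - 4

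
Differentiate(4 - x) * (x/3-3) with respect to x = 13/3 - 2*x/3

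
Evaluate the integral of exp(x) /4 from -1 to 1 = -exp(-1)/4 + E/4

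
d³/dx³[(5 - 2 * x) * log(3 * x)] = (2*x + 10)/x^3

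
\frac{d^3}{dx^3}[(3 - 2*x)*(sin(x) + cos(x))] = -2*x*sin(x) + 2*x*cos(x) + 9*sin(x) + 3*cos(x)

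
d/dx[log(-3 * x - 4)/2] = 3/(6*x + 8)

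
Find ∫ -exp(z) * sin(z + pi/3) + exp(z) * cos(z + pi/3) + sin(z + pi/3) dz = (exp(z) - 1)*cos(z + pi/3) + C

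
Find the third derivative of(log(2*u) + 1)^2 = (4*log(u) - 2 + 4*log(2))/u^3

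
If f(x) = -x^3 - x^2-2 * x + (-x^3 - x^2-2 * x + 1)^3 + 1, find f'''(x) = -504*x^6 - 1008*x^5 - 1890*x^4 - 1200*x^3 - 720*x^2 + 72*x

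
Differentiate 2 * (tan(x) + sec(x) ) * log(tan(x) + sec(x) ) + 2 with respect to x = 2*(log(tan(x) + 1/cos(x))*sin(x) + log(tan(x) + 1/cos(x)) + sin(x) + 1)/cos(x)^2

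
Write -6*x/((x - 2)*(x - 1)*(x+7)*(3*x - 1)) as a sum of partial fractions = -27/(110*(3*x - 1)) - 7/(264*(x + 7)) + 3/(8*(x - 1)) - 4/(15*(x - 2))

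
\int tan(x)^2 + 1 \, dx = tan(x) + C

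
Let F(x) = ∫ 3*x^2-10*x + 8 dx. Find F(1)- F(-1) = 18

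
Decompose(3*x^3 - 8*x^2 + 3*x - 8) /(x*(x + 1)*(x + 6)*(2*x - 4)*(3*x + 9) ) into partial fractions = -481/(2160*(x + 6)) + 17/(54*(x + 3)) - 11/(90*(x + 1)) - 1/(144*(x - 2)) + 1/(27*x)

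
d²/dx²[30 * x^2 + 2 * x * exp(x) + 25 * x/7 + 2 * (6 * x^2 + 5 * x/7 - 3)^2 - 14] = 864*x^2 + 2*x*exp(x) + 720*x/7 + 4*exp(x) - 4016/49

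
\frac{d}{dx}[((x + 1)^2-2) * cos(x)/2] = -x^2*sin(x)/2 - x*sin(x) + x*cos(x) + sin(x)/2 + cos(x)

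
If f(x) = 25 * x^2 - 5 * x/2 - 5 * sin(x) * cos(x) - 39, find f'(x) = 50*x + 10*sin(x)^2 - 15/2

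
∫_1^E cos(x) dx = -sin(1) + sin(E)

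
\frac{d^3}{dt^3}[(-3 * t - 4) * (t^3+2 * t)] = -72*t - 24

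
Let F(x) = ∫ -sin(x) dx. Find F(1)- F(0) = -1 + cos(1)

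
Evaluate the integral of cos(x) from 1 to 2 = -sin(1) + sin(2)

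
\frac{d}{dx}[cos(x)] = -sin(x)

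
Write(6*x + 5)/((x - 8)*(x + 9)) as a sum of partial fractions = 49/(17*(x + 9)) + 53/(17*(x - 8))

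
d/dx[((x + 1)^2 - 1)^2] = 4*x^3 + 12*x^2 + 8*x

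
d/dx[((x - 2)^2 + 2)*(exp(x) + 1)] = x^2*exp(x) - 2*x*exp(x) + 2*x + 2*exp(x) - 4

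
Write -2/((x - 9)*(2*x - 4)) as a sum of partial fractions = 1/(7*(x - 2)) - 1/(7*(x - 9))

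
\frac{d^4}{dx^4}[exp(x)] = exp(x)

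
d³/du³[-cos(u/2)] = -sin(u/2)/8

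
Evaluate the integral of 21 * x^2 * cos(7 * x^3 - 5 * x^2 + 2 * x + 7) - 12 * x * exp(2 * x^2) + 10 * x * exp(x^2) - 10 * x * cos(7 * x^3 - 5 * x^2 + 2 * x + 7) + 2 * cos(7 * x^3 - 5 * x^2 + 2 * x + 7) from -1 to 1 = sin(11) + sin(7)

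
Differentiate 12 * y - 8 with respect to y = 12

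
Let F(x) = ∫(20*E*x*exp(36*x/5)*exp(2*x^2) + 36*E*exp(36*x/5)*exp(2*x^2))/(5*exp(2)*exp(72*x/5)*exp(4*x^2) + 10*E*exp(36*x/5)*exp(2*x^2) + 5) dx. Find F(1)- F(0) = -E/(1 + E) + exp(51/5)/(1 + exp(51/5))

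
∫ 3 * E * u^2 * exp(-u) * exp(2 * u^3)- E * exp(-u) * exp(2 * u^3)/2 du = exp(2*u^3 - u + 1)/2 + C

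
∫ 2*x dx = x^2 + C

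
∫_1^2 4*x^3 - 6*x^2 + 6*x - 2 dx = 8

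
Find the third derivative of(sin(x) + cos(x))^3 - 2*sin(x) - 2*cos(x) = sqrt(2)*(-27*sin(3*x + pi/4) + cos(x + pi/4))/2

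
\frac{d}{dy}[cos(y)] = -sin(y)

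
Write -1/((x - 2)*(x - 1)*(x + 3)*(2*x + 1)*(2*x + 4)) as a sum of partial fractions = -8/(225*(2*x + 1)) - 1/(200*(x + 3)) + 1/(72*(x + 2)) + 1/(72*(x - 1)) - 1/(200*(x - 2))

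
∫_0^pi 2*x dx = pi^2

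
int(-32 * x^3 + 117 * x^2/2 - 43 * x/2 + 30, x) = -8*x^4 + 39*x^3/2 - 43*x^2/4 + 30*x + C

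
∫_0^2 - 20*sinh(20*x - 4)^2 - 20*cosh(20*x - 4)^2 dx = -sinh(36)*cosh(36) - sinh(4)*cosh(4)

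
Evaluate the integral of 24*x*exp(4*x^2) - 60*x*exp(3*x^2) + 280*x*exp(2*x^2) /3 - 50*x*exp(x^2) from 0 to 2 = -35*exp(4) + 17/3 + 21*exp(8) + (-5*exp(4) - 3 + 3*exp(8))^2/3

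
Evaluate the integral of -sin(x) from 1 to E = cos(E) - cos(1)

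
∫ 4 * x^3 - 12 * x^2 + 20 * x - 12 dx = x^4 - 4*x^3 + 10*x^2 - 12*x + C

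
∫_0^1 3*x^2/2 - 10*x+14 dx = 19/2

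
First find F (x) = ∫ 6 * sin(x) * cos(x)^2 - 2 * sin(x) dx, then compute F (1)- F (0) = 2*sin(1)^2*cos(1)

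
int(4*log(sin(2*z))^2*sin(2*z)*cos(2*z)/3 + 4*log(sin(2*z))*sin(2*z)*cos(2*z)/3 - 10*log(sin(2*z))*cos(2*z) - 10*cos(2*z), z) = (log(sin(2*z))*sin(2*z) - 15)*log(sin(2*z))*sin(2*z)/3 + C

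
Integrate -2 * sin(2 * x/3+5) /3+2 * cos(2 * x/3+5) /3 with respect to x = sin(2*x/3 + 5) + cos(2*x/3 + 5) + C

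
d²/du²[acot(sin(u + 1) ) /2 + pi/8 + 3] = (9*sin(u + 1) + sin(3*u + 3))/(2*(cos(2*u + 2) - 3)^2)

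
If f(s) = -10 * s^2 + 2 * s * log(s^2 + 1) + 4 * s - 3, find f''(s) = (-20*s^4 + 4*s^3 - 40*s^2 + 12*s - 20)/(s^4 + 2*s^2 + 1)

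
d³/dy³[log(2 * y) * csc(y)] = (y^3*log(y)*cos(y)/sin(y) - 6*y^3*log(y)*cos(y)/sin(y)^3 + y^3*log(2)*cos(y)/sin(y) - 6*y^3*log(2)*cos(y)/sin(y)^3 - 3*y^2 + 6*y^2/sin(y)^2 + 3*y*cos(y)/sin(y) + 2)/(y^3*sin(y))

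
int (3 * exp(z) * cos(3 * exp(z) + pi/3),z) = sin(3*exp(z) + pi/3) + C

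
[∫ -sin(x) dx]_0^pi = -2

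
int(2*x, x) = x^2 + C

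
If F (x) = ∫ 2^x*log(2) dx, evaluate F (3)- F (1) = 6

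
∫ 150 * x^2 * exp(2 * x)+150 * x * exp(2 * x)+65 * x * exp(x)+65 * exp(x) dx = 5*x*(15*x*exp(x) + 13)*exp(x) + C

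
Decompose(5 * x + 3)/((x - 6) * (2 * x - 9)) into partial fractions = -17/(2*x - 9) + 11/(x - 6)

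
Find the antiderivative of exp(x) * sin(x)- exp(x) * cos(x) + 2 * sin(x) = (-exp(x) - 2)*cos(x) + C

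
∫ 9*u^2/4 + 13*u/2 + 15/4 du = 3*u^3/4 + 13*u^2/4 + 15*u/4 + C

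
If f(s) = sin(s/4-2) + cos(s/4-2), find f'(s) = sqrt(2)*cos(s/4 - 2 + pi/4)/4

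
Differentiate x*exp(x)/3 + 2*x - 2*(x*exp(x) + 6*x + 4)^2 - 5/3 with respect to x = -4*x^2*exp(2*x) - 24*x^2*exp(x) - 4*x*exp(2*x) - 191*x*exp(x)/3 - 144*x - 47*exp(x)/3 - 94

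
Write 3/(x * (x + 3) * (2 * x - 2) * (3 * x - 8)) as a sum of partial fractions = 81/(1360*(3*x - 8)) - 1/(136*(x + 3)) - 3/(40*(x - 1)) + 1/(16*x)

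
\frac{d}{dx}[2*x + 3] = 2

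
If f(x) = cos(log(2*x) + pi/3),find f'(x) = -sin(log(x) + log(2) + pi/3)/x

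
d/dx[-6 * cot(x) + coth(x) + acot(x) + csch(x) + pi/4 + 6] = -(x^2*cosh(x) + x^2 - 6*x^2*sinh(x)^2/sin(x)^2 + sinh(x)^2 + cosh(x) + 1 - 6*sinh(x)^2/sin(x)^2)/((x^2 + 1)*sinh(x)^2)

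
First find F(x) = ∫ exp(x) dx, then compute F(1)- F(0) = -1 + E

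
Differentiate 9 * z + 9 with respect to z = 9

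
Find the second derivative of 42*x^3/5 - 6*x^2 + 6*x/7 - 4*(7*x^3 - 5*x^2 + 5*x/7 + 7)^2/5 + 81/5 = -1176*x^4 + 1120*x^3 - 336*x^2 - 2700*x/7 + 4860/49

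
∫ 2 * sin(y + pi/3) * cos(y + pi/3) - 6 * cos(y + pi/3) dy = (sin(y + pi/3) - 3)^2 + C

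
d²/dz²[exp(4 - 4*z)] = 16*exp(4 - 4*z)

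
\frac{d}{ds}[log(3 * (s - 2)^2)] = 2/(s - 2)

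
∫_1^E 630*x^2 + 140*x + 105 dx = -385 + 35*E*(3 + 2*E + 6*exp(2))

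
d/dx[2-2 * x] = -2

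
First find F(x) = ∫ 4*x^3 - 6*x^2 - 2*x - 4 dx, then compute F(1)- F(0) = -6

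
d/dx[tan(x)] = cos(x)^(-2)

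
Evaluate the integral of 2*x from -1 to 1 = 0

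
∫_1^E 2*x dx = -1 + exp(2)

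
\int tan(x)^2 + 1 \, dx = tan(x) + C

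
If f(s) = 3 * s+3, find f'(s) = 3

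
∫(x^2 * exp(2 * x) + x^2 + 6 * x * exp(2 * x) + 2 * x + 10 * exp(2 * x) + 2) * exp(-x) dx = 2*((x + 2)^2 + 2)*sinh(x) + C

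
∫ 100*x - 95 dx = 50*x^2 - 95*x + C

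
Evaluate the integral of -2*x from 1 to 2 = -3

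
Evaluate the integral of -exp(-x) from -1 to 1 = -E + exp(-1)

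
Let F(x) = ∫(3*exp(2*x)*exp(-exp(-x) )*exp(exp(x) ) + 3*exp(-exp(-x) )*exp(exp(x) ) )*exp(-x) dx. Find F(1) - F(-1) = -3*exp(-E + exp(-1)) + 3*exp(E - exp(-1))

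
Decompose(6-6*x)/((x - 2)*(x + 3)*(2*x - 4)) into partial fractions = 12/(25*(x + 3)) - 12/(25*(x - 2)) - 3/(5*(x - 2)^2)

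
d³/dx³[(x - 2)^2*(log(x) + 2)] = (2*x^2 + 4*x + 8)/x^3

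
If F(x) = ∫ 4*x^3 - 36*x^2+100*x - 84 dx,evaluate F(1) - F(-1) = -192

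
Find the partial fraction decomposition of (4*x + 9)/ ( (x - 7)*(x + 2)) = -1/(9*(x + 2)) + 37/(9*(x - 7))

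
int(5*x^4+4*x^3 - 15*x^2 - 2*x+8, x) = x^5 + x^4 - 5*x^3 - x^2 + 8*x + C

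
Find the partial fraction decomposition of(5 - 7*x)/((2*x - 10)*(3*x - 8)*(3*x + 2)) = 29/(340*(3*x + 2)) + 41/(140*(3*x - 8)) - 15/(119*(x - 5))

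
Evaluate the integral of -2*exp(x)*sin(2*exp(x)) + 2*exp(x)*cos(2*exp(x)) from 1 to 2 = sqrt(2)*(-sin(pi/4 + 2*E) + cos(-2*exp(2) + pi/4))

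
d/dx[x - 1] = 1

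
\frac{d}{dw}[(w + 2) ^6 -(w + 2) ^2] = 6*w^5 + 60*w^4 + 240*w^3 + 480*w^2 + 478*w + 188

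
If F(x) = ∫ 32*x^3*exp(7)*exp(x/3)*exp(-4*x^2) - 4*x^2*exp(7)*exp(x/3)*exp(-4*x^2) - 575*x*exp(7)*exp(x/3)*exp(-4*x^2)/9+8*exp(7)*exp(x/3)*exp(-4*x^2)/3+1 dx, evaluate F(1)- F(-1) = -8*exp(8/3)/3 + 2 + 10*exp(10/3)/3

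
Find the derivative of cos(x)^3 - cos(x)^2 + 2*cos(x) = (3*sin(x)^2 + 2*cos(x) - 5)*sin(x)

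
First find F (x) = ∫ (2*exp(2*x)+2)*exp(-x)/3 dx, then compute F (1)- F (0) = -2*exp(-1)/3 + 2*E/3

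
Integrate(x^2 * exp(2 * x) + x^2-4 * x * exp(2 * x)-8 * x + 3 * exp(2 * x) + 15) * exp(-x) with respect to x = 2*(x - 3)^2*sinh(x) + C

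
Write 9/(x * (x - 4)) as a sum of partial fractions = 9/(4*(x - 4)) - 9/(4*x)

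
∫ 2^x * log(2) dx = 2^x + C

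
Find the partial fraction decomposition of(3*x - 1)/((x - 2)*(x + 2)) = 7/(4*(x + 2)) + 5/(4*(x - 2))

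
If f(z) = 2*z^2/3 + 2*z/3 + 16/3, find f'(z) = 4*z/3 + 2/3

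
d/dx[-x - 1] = -1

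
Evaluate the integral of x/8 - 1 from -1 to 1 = -2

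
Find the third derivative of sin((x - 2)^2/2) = -x^3*cos(x^2/2 - 2*x + 2) + 6*x^2*cos(x^2/2 - 2*x + 2) - 3*x*sin(x^2/2 - 2*x + 2) - 12*x*cos(x^2/2 - 2*x + 2) + 6*sin(x^2/2 - 2*x + 2) + 8*cos(x^2/2 - 2*x + 2)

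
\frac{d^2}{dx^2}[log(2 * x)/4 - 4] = -1/(4*x^2)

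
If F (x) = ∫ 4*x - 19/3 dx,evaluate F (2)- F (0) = -14/3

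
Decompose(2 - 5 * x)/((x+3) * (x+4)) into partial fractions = -22/(x + 4) + 17/(x + 3)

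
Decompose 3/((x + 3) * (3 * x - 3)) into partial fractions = -1/(4*(x + 3)) + 1/(4*(x - 1))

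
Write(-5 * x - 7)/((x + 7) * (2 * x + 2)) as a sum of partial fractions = -7/(3*(x + 7)) - 1/(6*(x + 1))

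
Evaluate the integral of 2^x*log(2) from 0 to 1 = 1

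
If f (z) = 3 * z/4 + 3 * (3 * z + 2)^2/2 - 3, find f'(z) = 27*z + 75/4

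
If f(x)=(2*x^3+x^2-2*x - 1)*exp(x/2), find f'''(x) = x^3*exp(x/2)/4 + 37*x^2*exp(x/2)/8 + 77*x*exp(x/2)/4 + 107*exp(x/2)/8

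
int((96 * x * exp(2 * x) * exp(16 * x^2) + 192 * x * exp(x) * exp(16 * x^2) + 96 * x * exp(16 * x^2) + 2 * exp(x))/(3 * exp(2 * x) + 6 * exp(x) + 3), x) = ((exp(x) + 1)*(exp(16*x^2) - 5) + 2*exp(x)/3)/(exp(x) + 1) + C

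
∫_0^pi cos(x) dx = 0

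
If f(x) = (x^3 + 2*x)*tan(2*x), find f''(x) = 8*x^3*tan(2*x)^3 + 8*x^3*tan(2*x) + 12*x^2*tan(2*x)^2 + 12*x^2 + 16*x*tan(2*x)^3 + 22*x*tan(2*x) + 8*tan(2*x)^2 + 8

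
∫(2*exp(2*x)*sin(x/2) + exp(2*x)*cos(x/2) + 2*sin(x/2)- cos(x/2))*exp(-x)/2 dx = 2*sin(x/2)*sinh(x) + C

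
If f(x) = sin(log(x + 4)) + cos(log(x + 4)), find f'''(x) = 2*(sin(log(x + 4)) + 2*cos(log(x + 4)))/(x^3 + 12*x^2 + 48*x + 64)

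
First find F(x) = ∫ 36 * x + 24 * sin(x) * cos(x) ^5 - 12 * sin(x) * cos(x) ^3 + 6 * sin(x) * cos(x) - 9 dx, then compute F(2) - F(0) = -3*cos(2)^2 - 4*cos(2)^6 + 3*cos(2)^4 + 58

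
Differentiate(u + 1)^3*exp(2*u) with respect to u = 2*u^3*exp(2*u) + 9*u^2*exp(2*u) + 12*u*exp(2*u) + 5*exp(2*u)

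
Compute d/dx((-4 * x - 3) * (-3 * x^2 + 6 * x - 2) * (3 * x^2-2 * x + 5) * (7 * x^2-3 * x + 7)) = 1764*x^6 - 3546*x^5 + 4395*x^4 - 3688*x^3 + 291*x^2 + 274*x - 524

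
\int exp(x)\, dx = exp(x) + C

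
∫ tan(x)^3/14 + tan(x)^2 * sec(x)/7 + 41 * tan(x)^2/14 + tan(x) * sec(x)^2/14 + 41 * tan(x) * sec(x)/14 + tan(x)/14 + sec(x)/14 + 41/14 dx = (tan(x) + sec(x) + 6)^2/28 + 5*tan(x)/2 + 5*sec(x)/2 + C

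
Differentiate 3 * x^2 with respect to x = 6*x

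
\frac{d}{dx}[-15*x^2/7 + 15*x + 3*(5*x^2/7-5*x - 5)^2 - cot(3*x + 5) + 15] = 300*x^3/49 - 450*x^2/7 + 720*x/7 + 3*cot(3*x + 5)^2 + 168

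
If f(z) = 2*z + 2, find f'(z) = 2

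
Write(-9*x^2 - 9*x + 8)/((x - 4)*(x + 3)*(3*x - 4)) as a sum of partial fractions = 45/(26*(3*x - 4)) - 46/(91*(x + 3)) - 43/(14*(x - 4))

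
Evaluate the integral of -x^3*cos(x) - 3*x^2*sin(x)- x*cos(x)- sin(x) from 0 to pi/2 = -pi^3/8 - pi/2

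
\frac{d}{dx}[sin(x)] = cos(x)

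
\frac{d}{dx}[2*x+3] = 2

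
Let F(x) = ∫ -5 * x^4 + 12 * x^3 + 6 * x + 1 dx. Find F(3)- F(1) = 24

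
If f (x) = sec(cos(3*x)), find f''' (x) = 27*(sin(3*x)^2*sin(cos(3*x))/cos(cos(3*x)) - 6*sin(3*x)^2*sin(cos(3*x))/cos(cos(3*x))^3 + sin(cos(3*x))/cos(cos(3*x)) - 3*cos(3*x) + 6*cos(3*x)/cos(cos(3*x))^2)*sin(3*x)/cos(cos(3*x))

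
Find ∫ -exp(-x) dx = exp(-x) + C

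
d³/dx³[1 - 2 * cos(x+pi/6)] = -2*sin(x + pi/6)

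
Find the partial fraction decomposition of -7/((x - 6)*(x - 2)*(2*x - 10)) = -7/(24*(x - 2)) + 7/(6*(x - 5)) - 7/(8*(x - 6))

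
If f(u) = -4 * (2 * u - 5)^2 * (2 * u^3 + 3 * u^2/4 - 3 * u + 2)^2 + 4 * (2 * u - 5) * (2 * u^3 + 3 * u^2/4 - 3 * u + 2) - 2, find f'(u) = -512*u^7 + 1904*u^6 + 138*u^5 - 6355*u^4 + 4991*u^3 + 2304*u^2 - 4526*u + 1596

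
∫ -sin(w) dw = cos(w) + C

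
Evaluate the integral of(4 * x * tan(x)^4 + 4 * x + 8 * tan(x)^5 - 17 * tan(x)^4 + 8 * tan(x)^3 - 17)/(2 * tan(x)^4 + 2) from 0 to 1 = -15/2 + log(1 + tan(1)^4)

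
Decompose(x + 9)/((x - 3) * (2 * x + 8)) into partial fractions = -5/(14*(x + 4)) + 6/(7*(x - 3))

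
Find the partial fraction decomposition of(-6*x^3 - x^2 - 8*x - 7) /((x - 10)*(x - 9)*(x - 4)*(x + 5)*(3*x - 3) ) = 379/(17010*(x + 5)) + 11/(1944*(x - 1)) - 439/(2430*(x - 4)) + 2267/(840*(x - 9)) - 6187/(2430*(x - 10))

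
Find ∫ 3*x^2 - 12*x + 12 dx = x^3 - 6*x^2 + 12*x + C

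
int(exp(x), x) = exp(x) + C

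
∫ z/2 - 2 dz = z^2/4 - 2*z + C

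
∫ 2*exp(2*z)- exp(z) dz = (exp(z) - 1)*exp(z) + C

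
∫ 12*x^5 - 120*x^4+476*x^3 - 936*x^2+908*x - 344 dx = 2*x^6 - 24*x^5 + 119*x^4 - 312*x^3 + 454*x^2 - 344*x + C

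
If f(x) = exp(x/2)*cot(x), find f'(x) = (1/(2*tan(x)) - 1/sin(x)^2)*exp(x/2)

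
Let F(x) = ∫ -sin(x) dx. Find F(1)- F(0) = -1 + cos(1)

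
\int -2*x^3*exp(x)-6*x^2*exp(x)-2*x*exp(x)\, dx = 2*(-x^3 - x + 1)*exp(x) + C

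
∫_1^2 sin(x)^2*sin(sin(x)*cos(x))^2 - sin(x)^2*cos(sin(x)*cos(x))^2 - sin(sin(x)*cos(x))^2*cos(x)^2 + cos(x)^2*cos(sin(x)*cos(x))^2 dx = -sin(sin(2))/2 + sin(sin(4))/2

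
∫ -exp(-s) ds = exp(-s) + C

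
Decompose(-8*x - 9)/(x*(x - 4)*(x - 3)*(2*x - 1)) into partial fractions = -104/(35*(2*x - 1)) + 11/(5*(x - 3)) - 41/(28*(x - 4)) + 3/(4*x)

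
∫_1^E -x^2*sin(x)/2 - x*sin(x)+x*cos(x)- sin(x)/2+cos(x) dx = (1 + E)^2*cos(E)/2 - 2*cos(1)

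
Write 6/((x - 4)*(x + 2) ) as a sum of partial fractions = -1/(x + 2) + 1/(x - 4)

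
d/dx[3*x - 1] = 3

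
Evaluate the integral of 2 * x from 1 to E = -1 + exp(2)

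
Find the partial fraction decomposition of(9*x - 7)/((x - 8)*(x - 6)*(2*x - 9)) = 134/(21*(2*x - 9)) - 47/(6*(x - 6)) + 65/(14*(x - 8))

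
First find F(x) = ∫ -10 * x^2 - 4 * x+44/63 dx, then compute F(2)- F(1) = -1804/63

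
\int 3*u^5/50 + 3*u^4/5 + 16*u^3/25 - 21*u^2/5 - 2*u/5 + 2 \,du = u^6/100 + 3*u^5/25 + 4*u^4/25 - 7*u^3/5 - u^2/5 + 2*u + C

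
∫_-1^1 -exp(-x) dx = -E + exp(-1)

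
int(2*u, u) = u^2 + C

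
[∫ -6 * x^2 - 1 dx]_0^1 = -3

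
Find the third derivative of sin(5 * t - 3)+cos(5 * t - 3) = -125*sqrt(2)*cos(5*t - 3 + pi/4)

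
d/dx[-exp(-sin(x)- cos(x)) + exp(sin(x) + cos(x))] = sqrt(2)*(exp(2*sin(x))*exp(2*cos(x)) + 1)*exp(-sqrt(2)*sin(x + pi/4))*cos(x + pi/4)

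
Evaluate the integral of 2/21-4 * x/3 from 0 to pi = -2*pi^2/3 + 2*pi/21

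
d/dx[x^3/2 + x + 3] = 3*x^2/2 + 1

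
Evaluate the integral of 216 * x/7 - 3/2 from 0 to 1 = 195/14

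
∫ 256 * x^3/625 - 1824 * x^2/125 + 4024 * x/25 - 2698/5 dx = 64*x^4/625 - 608*x^3/125 + 2012*x^2/25 - 2698*x/5 + C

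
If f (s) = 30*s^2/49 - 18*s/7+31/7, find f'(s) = 60*s/49 - 18/7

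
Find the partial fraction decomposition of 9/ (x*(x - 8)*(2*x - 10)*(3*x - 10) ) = 243/(1400*(3*x - 10)) - 3/(50*(x - 5)) + 3/(224*(x - 8)) - 9/(800*x)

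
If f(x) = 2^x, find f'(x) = 2^x*log(2)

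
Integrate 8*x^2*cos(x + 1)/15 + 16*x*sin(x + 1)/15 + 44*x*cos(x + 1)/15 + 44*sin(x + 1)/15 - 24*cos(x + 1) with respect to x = 4*(x + 10)*(2*x - 9)*sin(x + 1)/15 + C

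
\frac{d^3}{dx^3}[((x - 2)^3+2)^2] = 120*x^3 - 720*x^2 + 1440*x - 936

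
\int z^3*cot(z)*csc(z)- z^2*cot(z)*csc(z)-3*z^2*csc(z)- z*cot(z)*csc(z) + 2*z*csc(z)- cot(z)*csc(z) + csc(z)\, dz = (-z^3 + z^2 + z + 1)*csc(z) + C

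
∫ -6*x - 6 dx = -3*x^2 - 6*x + C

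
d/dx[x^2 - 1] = 2*x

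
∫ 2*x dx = x^2 + C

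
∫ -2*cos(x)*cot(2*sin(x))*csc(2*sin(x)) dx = csc(2*sin(x)) + C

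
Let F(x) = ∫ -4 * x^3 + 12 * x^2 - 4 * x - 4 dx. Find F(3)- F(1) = 0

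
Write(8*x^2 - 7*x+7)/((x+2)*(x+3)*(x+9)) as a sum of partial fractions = 359/(21*(x + 9)) - 50/(3*(x + 3)) + 53/(7*(x + 2))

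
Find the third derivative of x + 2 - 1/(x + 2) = 6/(x^4 + 8*x^3 + 24*x^2 + 32*x + 16)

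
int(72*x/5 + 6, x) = 36*x^2/5 + 6*x + C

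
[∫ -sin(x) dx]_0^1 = -1 + cos(1)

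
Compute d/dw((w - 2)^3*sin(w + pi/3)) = (w - 2)^2*(w*cos(w + pi/3) + 3*sin(w + pi/3) - 2*cos(w + pi/3))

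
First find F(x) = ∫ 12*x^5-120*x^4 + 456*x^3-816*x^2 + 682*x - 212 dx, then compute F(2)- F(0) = -52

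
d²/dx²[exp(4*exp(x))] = 4*exp(x + 4*exp(x)) + 16*exp(2*x + 4*exp(x))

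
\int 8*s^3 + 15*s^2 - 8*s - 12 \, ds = 2*s^4 + 5*s^3 - 4*s^2 - 12*s + C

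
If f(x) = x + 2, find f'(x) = 1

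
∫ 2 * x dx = x^2 + C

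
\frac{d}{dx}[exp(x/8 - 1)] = exp(x/8 - 1)/8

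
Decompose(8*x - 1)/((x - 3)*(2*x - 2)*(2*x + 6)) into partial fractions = -25/(96*(x + 3)) - 7/(32*(x - 1)) + 23/(48*(x - 3))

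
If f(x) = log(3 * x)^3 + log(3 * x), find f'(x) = (3*log(x)^2 + 6*log(3)*log(x) + 1 + 3*log(3)^2)/x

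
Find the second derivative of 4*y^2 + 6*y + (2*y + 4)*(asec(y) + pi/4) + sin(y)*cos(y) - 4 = 2*(-y^5*sqrt(1 - 1/y^2)*sin(2*y) + 4*y^5*sqrt(1 - 1/y^2) + y^3*sqrt(1 - 1/y^2)*sin(2*y) - 4*y^3*sqrt(1 - 1/y^2) - 4*y^2 - y + 2)/(y^5*sqrt(1 - 1/y^2) - y^3*sqrt(1 - 1/y^2))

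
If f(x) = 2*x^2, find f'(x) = 4*x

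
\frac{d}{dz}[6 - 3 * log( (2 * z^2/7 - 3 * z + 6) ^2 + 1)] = (-48*z^3 + 756*z^2 - 3654*z + 5292)/(4*z^4 - 84*z^3 + 609*z^2 - 1764*z + 1813)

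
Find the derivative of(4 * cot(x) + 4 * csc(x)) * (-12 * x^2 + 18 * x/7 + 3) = 48*x^2*cos(x)/sin(x)^2 + 48*x^2/sin(x)^2 - 96*x/tan(x) - 96*x/sin(x) - 72*x*cos(x)/(7*sin(x)^2) - 72*x/(7*sin(x)^2) + 72/(7*tan(x)) + 72/(7*sin(x)) - 12*cos(x)/sin(x)^2 - 12/sin(x)^2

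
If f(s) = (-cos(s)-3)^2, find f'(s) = -2*(cos(s) + 3)*sin(s)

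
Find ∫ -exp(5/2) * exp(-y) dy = exp(5/2 - y) + C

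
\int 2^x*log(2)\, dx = 2^x + C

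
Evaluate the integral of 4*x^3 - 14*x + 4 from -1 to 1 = 8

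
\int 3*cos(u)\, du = 3*sin(u) + C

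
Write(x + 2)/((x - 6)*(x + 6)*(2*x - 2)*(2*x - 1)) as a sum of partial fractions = 10/(143*(2*x - 1)) + 1/(546*(x + 6)) - 3/(70*(x - 1)) + 1/(165*(x - 6))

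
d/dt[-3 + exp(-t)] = -exp(-t)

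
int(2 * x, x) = x^2 + C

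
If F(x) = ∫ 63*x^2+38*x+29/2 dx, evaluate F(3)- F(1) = 727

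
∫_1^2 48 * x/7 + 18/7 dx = 90/7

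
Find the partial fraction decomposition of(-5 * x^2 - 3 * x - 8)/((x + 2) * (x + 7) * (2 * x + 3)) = -59/(11*(2*x + 3)) - 232/(55*(x + 7)) + 22/(5*(x + 2))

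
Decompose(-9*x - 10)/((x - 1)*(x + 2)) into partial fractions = -8/(3*(x + 2)) - 19/(3*(x - 1))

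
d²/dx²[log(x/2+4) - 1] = -1/(x^2 + 16*x + 64)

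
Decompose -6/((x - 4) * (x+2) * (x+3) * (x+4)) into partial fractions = 3/(8*(x + 4)) - 6/(7*(x + 3)) + 1/(2*(x + 2)) - 1/(56*(x - 4))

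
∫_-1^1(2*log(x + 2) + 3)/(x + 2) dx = log(3)^2 + 3*log(3)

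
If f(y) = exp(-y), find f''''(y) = exp(-y)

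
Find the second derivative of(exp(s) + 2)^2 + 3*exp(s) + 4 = 4*exp(2*s) + 7*exp(s)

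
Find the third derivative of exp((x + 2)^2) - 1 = 8*x^3*exp(x^2 + 4*x + 4) + 48*x^2*exp(x^2 + 4*x + 4) + 108*x*exp(x^2 + 4*x + 4) + 88*exp(x^2 + 4*x + 4)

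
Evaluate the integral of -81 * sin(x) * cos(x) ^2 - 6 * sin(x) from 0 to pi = -66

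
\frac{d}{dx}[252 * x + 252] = 252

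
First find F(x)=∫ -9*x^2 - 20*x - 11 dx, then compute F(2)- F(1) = -62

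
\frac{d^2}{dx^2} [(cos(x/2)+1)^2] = -cos(x/2)/2 - cos(x)/2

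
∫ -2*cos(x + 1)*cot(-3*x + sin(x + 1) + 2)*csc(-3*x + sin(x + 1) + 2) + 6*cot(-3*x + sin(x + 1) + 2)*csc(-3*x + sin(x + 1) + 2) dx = 2*csc(-3*x + sin(x + 1) + 2) + C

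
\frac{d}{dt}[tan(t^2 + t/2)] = 2*t*tan(t^2 + t/2)^2 + 2*t + tan(t^2 + t/2)^2/2 + 1/2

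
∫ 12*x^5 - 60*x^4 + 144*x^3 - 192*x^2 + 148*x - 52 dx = 2*x^6 - 12*x^5 + 36*x^4 - 64*x^3 + 74*x^2 - 52*x + C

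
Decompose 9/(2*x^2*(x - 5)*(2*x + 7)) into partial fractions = -36/(833*(2*x + 7)) + 9/(850*(x - 5)) + 27/(2450*x) - 9/(70*x^2)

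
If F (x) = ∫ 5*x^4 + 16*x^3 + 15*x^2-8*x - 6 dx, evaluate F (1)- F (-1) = 0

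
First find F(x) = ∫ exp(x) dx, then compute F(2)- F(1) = -E + exp(2)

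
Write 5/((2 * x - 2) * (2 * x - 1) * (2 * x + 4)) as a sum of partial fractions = -1/(2*x - 1) + 1/(12*(x + 2)) + 5/(12*(x - 1))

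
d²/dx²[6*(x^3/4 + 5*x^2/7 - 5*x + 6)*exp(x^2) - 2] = 6*x^5*exp(x^2) + 120*x^4*exp(x^2)/7 - 99*x^3*exp(x^2) + 1308*x^2*exp(x^2)/7 - 171*x*exp(x^2) + 564*exp(x^2)/7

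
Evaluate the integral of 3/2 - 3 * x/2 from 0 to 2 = 0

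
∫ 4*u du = 2*u^2 + C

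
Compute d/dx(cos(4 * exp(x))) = -4*exp(x)*sin(4*exp(x))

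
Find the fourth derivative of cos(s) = cos(s)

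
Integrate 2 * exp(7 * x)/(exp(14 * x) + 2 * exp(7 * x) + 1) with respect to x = 2*(8*exp(7*x) + 7)/(7*(exp(7*x) + 1)) + C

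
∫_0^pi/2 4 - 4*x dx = (-1 + pi/2)*(2 - pi) + 2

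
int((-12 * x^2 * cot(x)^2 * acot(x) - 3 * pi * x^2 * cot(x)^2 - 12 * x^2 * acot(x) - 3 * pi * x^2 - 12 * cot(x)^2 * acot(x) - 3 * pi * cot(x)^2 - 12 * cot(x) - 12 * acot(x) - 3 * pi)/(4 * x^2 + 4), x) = 3*(acot(x) + pi/4)*cot(x) + C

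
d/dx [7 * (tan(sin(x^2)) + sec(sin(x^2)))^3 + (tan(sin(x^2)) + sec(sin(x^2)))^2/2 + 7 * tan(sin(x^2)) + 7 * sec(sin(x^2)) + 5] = 2*x*(sin(sin(x^2)) + 1)^2*(14*sin(sin(x^2))/cos(sin(x^2)) + 1 + 28/cos(sin(x^2)))*cos(x^2)/cos(sin(x^2))^3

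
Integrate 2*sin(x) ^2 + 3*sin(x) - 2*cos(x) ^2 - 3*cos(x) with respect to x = -sin(2*x) - 3*sqrt(2)*sin(x + pi/4) + C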